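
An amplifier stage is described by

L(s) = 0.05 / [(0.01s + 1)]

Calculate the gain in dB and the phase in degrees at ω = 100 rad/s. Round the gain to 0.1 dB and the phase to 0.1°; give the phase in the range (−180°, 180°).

-29.0 dB, -45.0°

At ω = 100 rad/s:
pole (1 + j100·0.01) = 1 + j1 → |·| ≈ 1.4142, ∠ ≈ 45.00°
|L| = 0.05 · 1 / (1.4142) ≈ 0.035356
Gain = 20 log₁₀(0.035356) ≈ -29.03 dB
∠L = (0°) − (45.00°) = -45.00°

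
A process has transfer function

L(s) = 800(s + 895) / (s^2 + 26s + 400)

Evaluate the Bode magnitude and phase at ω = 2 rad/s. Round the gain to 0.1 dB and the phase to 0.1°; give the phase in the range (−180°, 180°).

65.1 dB, -7.4°

At s = jω = j2:
zero (s+895): 895 + j2 → |·| = √(895²+2²) = √801029 ≈ 895, ∠ = arctan(2/895) ≈ 0.13°
quadratic: (j2)² + 26·j2 + 400 = 396 + j52 → |·| ≈ 399.4, ∠ ≈ 7.48°
|L| = 800 · 895 / 399.4 ≈ 1792.7
Gain = 20 log₁₀(1792.7) ≈ 65.07 dB
∠L = 0.13° − 7.48° = -7.35°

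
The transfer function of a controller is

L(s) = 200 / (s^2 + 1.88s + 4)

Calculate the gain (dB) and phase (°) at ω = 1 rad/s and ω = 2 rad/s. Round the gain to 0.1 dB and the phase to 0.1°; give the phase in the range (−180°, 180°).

ω = 1: 35.0 dB, -32.1°; ω = 2: 34.5 dB, -90.0°

At s = jω = j1:
quadratic: (j1)² + 1.88·j1 + 4 = 3 + j1.88 → |·| ≈ 3.5404, ∠ ≈ 32.07°
|L| = 200 / 3.5404 ≈ 56.491
Gain = 20 log₁₀(56.491) ≈ 35.04 dB
∠L = 0.00° − 32.07° = -32.07°

At s = jω = j2:
quadratic: (j2)² + 1.88·j2 + 4 = 0 + j3.76 → |·| ≈ 3.76, ∠ ≈ 90.00°
|L| = 200 / 3.76 ≈ 53.191
Gain = 20 log₁₀(53.191) ≈ 34.52 dB
∠L = 0.00° − 90.00° = -90.00°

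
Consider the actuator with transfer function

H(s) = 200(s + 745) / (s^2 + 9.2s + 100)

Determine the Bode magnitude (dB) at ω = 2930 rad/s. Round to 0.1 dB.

At s = jω = j2930:
zero (s+745): 745 + j2930 → |·| = √(745²+2930²) = √9139925 ≈ 3023.2, ∠ = arctan(2930/745) ≈ 75.73°
quadratic: (j2930)² + 9.2·j2930 + 100 = -8584800 + j26956 → |·| ≈ 8.5848e+06, ∠ ≈ 179.82°
|H| = 200 · 3023.2 / 8.5848e+06 ≈ 0.070431
Gain = 20 log₁₀(0.070431) ≈ -23.04 dB

-23.0 dB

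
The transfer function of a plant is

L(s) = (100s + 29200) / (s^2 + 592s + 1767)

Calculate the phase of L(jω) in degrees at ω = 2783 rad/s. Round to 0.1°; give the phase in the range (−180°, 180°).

-84.0°

Substitute s = j2783:
Numerator: 100(j2783) + 29200 = 29200 + j278300
Denominator: (j2783)^2 + 592(j2783) + 1767 = -7743322 + j1647536
|N| = √(29200² + 278300²) ≈ 2.7983e+05, ∠N ≈ 84.01°
|D| = √(7743322² + 1647536²) ≈ 7.9167e+06, ∠D ≈ 167.99°
∠L = 84.01° − 167.99° = -83.98°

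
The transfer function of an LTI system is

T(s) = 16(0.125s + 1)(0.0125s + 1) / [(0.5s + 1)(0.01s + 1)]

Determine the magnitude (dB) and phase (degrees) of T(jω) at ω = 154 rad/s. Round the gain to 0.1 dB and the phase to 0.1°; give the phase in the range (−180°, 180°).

13.5 dB, 3.3°

At ω = 154 rad/s:
zero (1 + j154·0.125) = 1 + j19.25 → |·| ≈ 19.276, ∠ ≈ 87.03°
zero (1 + j154·0.0125) = 1 + j1.925 → |·| ≈ 2.1692, ∠ ≈ 62.55°
pole (1 + j154·0.5) = 1 + j77 → |·| ≈ 77.006, ∠ ≈ 89.26°
pole (1 + j154·0.01) = 1 + j1.54 → |·| ≈ 1.8362, ∠ ≈ 57.00°
|T| = 16 · 19.276 · 2.1692 / (77.006 · 1.8362) ≈ 4.7314
Gain = 20 log₁₀(4.7314) ≈ 13.50 dB
∠T = (87.03° + 62.55°) − (89.26° + 57.00°) = 3.32°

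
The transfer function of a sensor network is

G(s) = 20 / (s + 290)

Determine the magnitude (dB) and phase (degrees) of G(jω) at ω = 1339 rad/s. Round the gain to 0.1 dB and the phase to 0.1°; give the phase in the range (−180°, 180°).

At s = jω = j1339:
pole (s+290): 290 + j1339 → |·| = √(290²+1339²) = √1877021 ≈ 1370, ∠ = arctan(1339/290) ≈ 77.78°
|G| = 20 / 1370 ≈ 0.014599
Gain = 20 log₁₀(0.014599) ≈ -36.71 dB
∠G = 0.00° − 77.78° = -77.78°

-36.7 dB, -77.8°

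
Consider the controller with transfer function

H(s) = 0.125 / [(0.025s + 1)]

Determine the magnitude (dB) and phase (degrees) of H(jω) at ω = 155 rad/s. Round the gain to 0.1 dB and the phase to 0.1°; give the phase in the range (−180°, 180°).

-30.1 dB, -75.5°

At ω = 155 rad/s:
pole (1 + j155·0.025) = 1 + j3.875 → |·| ≈ 4.002, ∠ ≈ 75.53°
|H| = 0.125 · 1 / (4.002) ≈ 0.031234
Gain = 20 log₁₀(0.031234) ≈ -30.11 dB
∠H = (0°) − (75.53°) = -75.53°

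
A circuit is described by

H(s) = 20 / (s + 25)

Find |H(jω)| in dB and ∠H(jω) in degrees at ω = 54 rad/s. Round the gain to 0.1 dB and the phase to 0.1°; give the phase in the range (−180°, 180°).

-9.5 dB, -65.2°

At s = jω = j54:
pole (s+25): 25 + j54 → |·| = √(25²+54²) = √3541 ≈ 59.506, ∠ = arctan(54/25) ≈ 65.16°
|H| = 20 / 59.506 ≈ 0.3361
Gain = 20 log₁₀(0.3361) ≈ -9.47 dB
∠H = 0.00° − 65.16° = -65.16°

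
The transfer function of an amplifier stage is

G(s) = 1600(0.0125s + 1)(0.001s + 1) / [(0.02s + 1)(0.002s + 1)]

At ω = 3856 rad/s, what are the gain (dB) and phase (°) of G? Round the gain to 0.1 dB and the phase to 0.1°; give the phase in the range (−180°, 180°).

54.2 dB, -7.6°

At ω = 3856 rad/s:
zero (1 + j3856·0.0125) = 1 + j48.2 → |·| ≈ 48.21, ∠ ≈ 88.81°
zero (1 + j3856·0.001) = 1 + j3.856 → |·| ≈ 3.9836, ∠ ≈ 75.46°
pole (1 + j3856·0.02) = 1 + j77.12 → |·| ≈ 77.126, ∠ ≈ 89.26°
pole (1 + j3856·0.002) = 1 + j7.712 → |·| ≈ 7.7766, ∠ ≈ 82.61°
|G| = 1600 · 48.21 · 3.9836 / (77.126 · 7.7766) ≈ 512.32
Gain = 20 log₁₀(512.32) ≈ 54.19 dB
∠G = (88.81° + 75.46°) − (89.26° + 82.61°) = -7.60°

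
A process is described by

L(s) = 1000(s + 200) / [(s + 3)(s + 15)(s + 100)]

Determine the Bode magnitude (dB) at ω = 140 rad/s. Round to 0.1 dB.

-22.9 dB

At s = jω = j140:
zero (s+200): 200 + j140 → |·| = √(200²+140²) = √59600 ≈ 244.13, ∠ = arctan(140/200) ≈ 34.99°
pole (s+3): 3 + j140 → |·| = √(3²+140²) = √19609 ≈ 140.03, ∠ = arctan(140/3) ≈ 88.77°
pole (s+15): 15 + j140 → |·| = √(15²+140²) = √19825 ≈ 140.8, ∠ = arctan(140/15) ≈ 83.88°
pole (s+100): 100 + j140 → |·| = √(100²+140²) = √29600 ≈ 172.05, ∠ = arctan(140/100) ≈ 54.46°
|L| = 1000 · 244.13 / 3.3922e+06 ≈ 0.071968
Gain = 20 log₁₀(0.071968) ≈ -22.86 dB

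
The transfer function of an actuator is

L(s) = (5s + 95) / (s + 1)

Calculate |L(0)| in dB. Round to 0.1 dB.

39.6 dB

L(0) = 95 / 1 = 95
20 log₁₀(95) ≈ 39.55 dB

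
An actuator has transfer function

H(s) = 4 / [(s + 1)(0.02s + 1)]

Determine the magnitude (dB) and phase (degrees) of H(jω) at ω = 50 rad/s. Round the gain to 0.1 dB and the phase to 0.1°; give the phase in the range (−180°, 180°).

At ω = 50 rad/s:
pole (1 + j50·1) = 1 + j50 → |·| ≈ 50.01, ∠ ≈ 88.85°
pole (1 + j50·0.02) = 1 + j1 → |·| ≈ 1.4142, ∠ ≈ 45.00°
|H| = 4 · 1 / (50.01 · 1.4142) ≈ 0.056558
Gain = 20 log₁₀(0.056558) ≈ -24.95 dB
∠H = (0°) − (88.85° + 45.00°) = -133.85°

-25.0 dB, -133.9°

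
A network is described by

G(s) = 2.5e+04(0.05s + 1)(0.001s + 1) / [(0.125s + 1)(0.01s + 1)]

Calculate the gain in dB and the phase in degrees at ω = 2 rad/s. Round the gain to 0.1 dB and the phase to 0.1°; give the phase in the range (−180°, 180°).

At ω = 2 rad/s:
zero (1 + j2·0.05) = 1 + j0.1 → |·| ≈ 1.005, ∠ ≈ 5.71°
zero (1 + j2·0.001) = 1 + j0.002 → |·| ≈ 1, ∠ ≈ 0.11°
pole (1 + j2·0.125) = 1 + j0.25 → |·| ≈ 1.0308, ∠ ≈ 14.04°
pole (1 + j2·0.01) = 1 + j0.02 → |·| ≈ 1.0002, ∠ ≈ 1.15°
|G| = 2.5e+04 · 1.005 · 1 / (1.0308 · 1.0002) ≈ 24369
Gain = 20 log₁₀(24369) ≈ 87.74 dB
∠G = (5.71° + 0.11°) − (14.04° + 1.15°) = -9.37°

87.7 dB, -9.4°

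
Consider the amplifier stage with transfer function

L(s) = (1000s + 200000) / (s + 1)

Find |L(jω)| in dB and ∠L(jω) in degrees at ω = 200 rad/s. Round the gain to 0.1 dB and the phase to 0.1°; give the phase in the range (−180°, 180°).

Substitute s = j200:
Numerator: 1000(j200) + 200000 = 200000 + j200000
Denominator: (j200) + 1 = 1 + j200
|N| = √(200000² + 200000²) ≈ 2.8284e+05, ∠N ≈ 45.00°
|D| = √(1² + 200²) ≈ 200, ∠D ≈ 89.71°
|L| = 2.8284e+05 / 200 ≈ 1414.2
Gain = 20 log₁₀(1414.2) ≈ 63.01 dB
∠L = 45.00° − 89.71° = -44.71°

63.0 dB, -44.7°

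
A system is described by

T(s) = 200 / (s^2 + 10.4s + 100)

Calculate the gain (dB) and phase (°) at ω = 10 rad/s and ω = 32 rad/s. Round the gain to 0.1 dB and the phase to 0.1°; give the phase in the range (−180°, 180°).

ω = 10: 5.7 dB, -90.0°; ω = 32: -13.8 dB, -160.2°

At s = jω = j10:
quadratic: (j10)² + 10.4·j10 + 100 = 0 + j104 → |·| ≈ 104, ∠ ≈ 90.00°
|T| = 200 / 104 ≈ 1.9231
Gain = 20 log₁₀(1.9231) ≈ 5.68 dB
∠T = 0.00° − 90.00° = -90.00°

At s = jω = j32:
quadratic: (j32)² + 10.4·j32 + 100 = -924 + j332.8 → |·| ≈ 982.11, ∠ ≈ 160.19°
|T| = 200 / 982.11 ≈ 0.20364
Gain = 20 log₁₀(0.20364) ≈ -13.82 dB
∠T = 0.00° − 160.19° = -160.19°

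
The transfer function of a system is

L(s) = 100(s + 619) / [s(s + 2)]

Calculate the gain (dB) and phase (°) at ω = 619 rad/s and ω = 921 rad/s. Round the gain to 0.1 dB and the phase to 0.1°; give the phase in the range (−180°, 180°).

At s = jω = j619:
zero (s+619): 619 + j619 → |·| = √(619²+619²) = √766322 ≈ 875.4, ∠ = arctan(619/619) ≈ 45.00°
pole (s+2): 2 + j619 → |·| = √(2²+619²) = √383165 ≈ 619, ∠ = arctan(619/2) ≈ 89.81°
pole at origin: |s| = 619, ∠ = 90.00° (in denominator)
|L| = 100 · 875.4 / 3.8316e+05 ≈ 0.22847
Gain = 20 log₁₀(0.22847) ≈ -12.82 dB
∠L = 45.00° − 179.81° = -134.81°

At s = jω = j921:
zero (s+619): 619 + j921 → |·| = √(619²+921²) = √1231402 ≈ 1109.7, ∠ = arctan(921/619) ≈ 56.10°
pole (s+2): 2 + j921 → |·| = √(2²+921²) = √848245 ≈ 921, ∠ = arctan(921/2) ≈ 89.88°
pole at origin: |s| = 921, ∠ = 90.00° (in denominator)
|L| = 100 · 1109.7 / 8.4824e+05 ≈ 0.13082
Gain = 20 log₁₀(0.13082) ≈ -17.67 dB
∠L = 56.10° − 179.88° = -123.78°

ω = 619: -12.8 dB, -134.8°; ω = 921: -17.7 dB, -123.8°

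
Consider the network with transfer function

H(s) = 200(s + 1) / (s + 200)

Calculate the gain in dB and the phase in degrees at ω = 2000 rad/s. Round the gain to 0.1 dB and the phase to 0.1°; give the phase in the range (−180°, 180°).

At s = jω = j2000:
zero (s+1): 1 + j2000 → |·| = √(1²+2000²) = √4000001 ≈ 2000, ∠ = arctan(2000/1) ≈ 89.97°
pole (s+200): 200 + j2000 → |·| = √(200²+2000²) = √4040000 ≈ 2010, ∠ = arctan(2000/200) ≈ 84.29°
|H| = 200 · 2000 / 2010 ≈ 199
Gain = 20 log₁₀(199) ≈ 45.98 dB
∠H = 89.97° − 84.29° = 5.68°

46.0 dB, 5.7°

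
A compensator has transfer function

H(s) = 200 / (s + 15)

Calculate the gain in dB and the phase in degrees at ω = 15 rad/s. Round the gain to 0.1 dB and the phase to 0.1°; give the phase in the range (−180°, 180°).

At s = jω = j15:
pole (s+15): 15 + j15 → |·| = √(15²+15²) = √450 ≈ 21.213, ∠ = arctan(15/15) ≈ 45.00°
|H| = 200 / 21.213 ≈ 9.4282
Gain = 20 log₁₀(9.4282) ≈ 19.49 dB
∠H = 0.00° − 45.00° = -45.00°

19.5 dB, -45.0°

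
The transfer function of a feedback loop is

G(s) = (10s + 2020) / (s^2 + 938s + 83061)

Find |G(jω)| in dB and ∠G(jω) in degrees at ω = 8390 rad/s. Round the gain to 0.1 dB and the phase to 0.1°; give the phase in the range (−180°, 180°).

-58.5 dB, -85.0°

Substitute s = j8390:
Numerator: 10(j8390) + 2020 = 2020 + j83900
Denominator: (j8390)^2 + 938(j8390) + 83061 = -70309039 + j7869820
|N| = √(2020² + 83900²) ≈ 83924, ∠N ≈ 88.62°
|D| = √(70309039² + 7869820²) ≈ 7.0748e+07, ∠D ≈ 173.61°
|G| = 83924 / 7.0748e+07 ≈ 0.0011862
Gain = 20 log₁₀(0.0011862) ≈ -58.52 dB
∠G = 88.62° − 173.61° = -84.99°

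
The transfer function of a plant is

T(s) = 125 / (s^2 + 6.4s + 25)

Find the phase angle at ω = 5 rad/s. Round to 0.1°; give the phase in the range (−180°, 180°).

-90.0°

At s = jω = j5:
quadratic: (j5)² + 6.4·j5 + 25 = 0 + j32 → |·| ≈ 32, ∠ ≈ 90.00°
∠T = 0.00° − 90.00° = -90.00°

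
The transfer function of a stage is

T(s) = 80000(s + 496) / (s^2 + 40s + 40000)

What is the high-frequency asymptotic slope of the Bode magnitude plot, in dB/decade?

Each pole contributes −20 dB/decade at high frequency; each zero contributes +20 dB/decade.
Net: 1 zero(s) − 2 pole(s) → -20 dB/decade.

-20 dB/decade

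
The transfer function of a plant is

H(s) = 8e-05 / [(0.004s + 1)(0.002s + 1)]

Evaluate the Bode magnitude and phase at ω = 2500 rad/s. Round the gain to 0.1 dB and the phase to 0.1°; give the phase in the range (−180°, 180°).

-116.1 dB, -163.0°

At ω = 2500 rad/s:
pole (1 + j2500·0.004) = 1 + j10 → |·| ≈ 10.05, ∠ ≈ 84.29°
pole (1 + j2500·0.002) = 1 + j5 → |·| ≈ 5.099, ∠ ≈ 78.69°
|H| = 8e-05 · 1 / (10.05 · 5.099) ≈ 1.5611e-06
Gain = 20 log₁₀(1.5611e-06) ≈ -116.13 dB
∠H = (0°) − (84.29° + 78.69°) = -162.98°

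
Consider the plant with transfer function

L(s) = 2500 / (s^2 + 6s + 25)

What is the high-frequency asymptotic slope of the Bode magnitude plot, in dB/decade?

Each pole contributes −20 dB/decade at high frequency; each zero contributes +20 dB/decade.
Net: 0 zero(s) − 2 pole(s) → -40 dB/decade.

-40 dB/decade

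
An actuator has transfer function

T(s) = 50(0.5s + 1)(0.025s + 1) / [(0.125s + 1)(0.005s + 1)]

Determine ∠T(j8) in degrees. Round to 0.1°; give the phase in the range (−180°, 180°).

At ω = 8 rad/s:
zero (1 + j8·0.5) = 1 + j4 → |·| ≈ 4.1231, ∠ ≈ 75.96°
zero (1 + j8·0.025) = 1 + j0.2 → |·| ≈ 1.0198, ∠ ≈ 11.31°
pole (1 + j8·0.125) = 1 + j1 → |·| ≈ 1.4142, ∠ ≈ 45.00°
pole (1 + j8·0.005) = 1 + j0.04 → |·| ≈ 1.0008, ∠ ≈ 2.29°
∠T = (75.96° + 11.31°) − (45.00° + 2.29°) = 39.98°

40.0°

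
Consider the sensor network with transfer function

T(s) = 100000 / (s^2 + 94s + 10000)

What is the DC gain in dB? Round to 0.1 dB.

20.0 dB

T(0) = 100000 / 10000 = 10
20 log₁₀(10) ≈ 20.00 dB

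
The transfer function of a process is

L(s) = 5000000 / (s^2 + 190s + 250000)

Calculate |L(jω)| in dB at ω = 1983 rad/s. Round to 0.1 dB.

At s = jω = j1983:
quadratic: (j1983)² + 190·j1983 + 250000 = -3682289 + j376770 → |·| ≈ 3.7015e+06, ∠ ≈ 174.16°
|L| = 5000000 / 3.7015e+06 ≈ 1.3508
Gain = 20 log₁₀(1.3508) ≈ 2.61 dB

2.6 dB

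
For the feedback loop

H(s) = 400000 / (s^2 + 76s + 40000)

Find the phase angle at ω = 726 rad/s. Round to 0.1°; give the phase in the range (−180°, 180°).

-173.5°

At s = jω = j726:
quadratic: (j726)² + 76·j726 + 40000 = -487076 + j55176 → |·| ≈ 4.9019e+05, ∠ ≈ 173.54°
∠H = 0.00° − 173.54° = -173.54°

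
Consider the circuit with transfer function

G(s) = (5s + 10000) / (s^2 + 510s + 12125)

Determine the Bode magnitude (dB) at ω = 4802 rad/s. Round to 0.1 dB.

Substitute s = j4802:
Numerator: 5(j4802) + 10000 = 10000 + j24010
Denominator: (j4802)^2 + 510(j4802) + 12125 = -23047079 + j2449020
|N| = √(10000² + 24010²) ≈ 26009, ∠N ≈ 67.39°
|D| = √(23047079² + 2449020²) ≈ 2.3177e+07, ∠D ≈ 173.93°
|G| = 26009 / 2.3177e+07 ≈ 0.0011222
Gain = 20 log₁₀(0.0011222) ≈ -59.00 dB

-59.0 dB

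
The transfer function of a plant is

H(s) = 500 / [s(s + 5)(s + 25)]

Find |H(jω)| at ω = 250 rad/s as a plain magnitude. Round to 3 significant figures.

At s = jω = j250:
pole (s+5): 5 + j250 → |·| = √(5²+250²) = √62525 ≈ 250.05, ∠ = arctan(250/5) ≈ 88.85°
pole (s+25): 25 + j250 → |·| = √(25²+250²) = √63125 ≈ 251.25, ∠ = arctan(250/25) ≈ 84.29°
pole at origin: |s| = 250, ∠ = 90.00° (in denominator)
|H| = 500 / 1.5706e+07 ≈ 3.1835e-05

3.18e-05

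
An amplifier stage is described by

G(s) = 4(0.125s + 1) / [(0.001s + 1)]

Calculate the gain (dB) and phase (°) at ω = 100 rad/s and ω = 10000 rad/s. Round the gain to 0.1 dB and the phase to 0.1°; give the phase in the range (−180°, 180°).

ω = 100: 34.0 dB, 79.7°; ω = 10000: 53.9 dB, 5.7°

At ω = 100 rad/s:
zero (1 + j100·0.125) = 1 + j12.5 → |·| ≈ 12.54, ∠ ≈ 85.43°
pole (1 + j100·0.001) = 1 + j0.1 → |·| ≈ 1.005, ∠ ≈ 5.71°
|G| = 4 · 12.54 / (1.005) ≈ 49.91
Gain = 20 log₁₀(49.91) ≈ 33.96 dB
∠G = (85.43°) − (5.71°) = 79.72°

At ω = 10000 rad/s:
zero (1 + j10000·0.125) = 1 + j1250 → |·| ≈ 1250, ∠ ≈ 89.95°
pole (1 + j10000·0.001) = 1 + j10 → |·| ≈ 10.05, ∠ ≈ 84.29°
|G| = 4 · 1250 / (10.05) ≈ 497.51
Gain = 20 log₁₀(497.51) ≈ 53.94 dB
∠G = (89.95°) − (84.29°) = 5.66°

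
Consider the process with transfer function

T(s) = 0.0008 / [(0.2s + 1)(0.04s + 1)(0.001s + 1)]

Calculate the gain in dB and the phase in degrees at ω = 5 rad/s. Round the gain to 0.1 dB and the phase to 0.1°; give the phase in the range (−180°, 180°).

At ω = 5 rad/s:
pole (1 + j5·0.2) = 1 + j1 → |·| ≈ 1.4142, ∠ ≈ 45.00°
pole (1 + j5·0.04) = 1 + j0.2 → |·| ≈ 1.0198, ∠ ≈ 11.31°
pole (1 + j5·0.001) = 1 + j0.005 → |·| ≈ 1, ∠ ≈ 0.29°
|T| = 0.0008 · 1 / (1.4142 · 1.0198 · 1) ≈ 0.00055471
Gain = 20 log₁₀(0.00055471) ≈ -65.12 dB
∠T = (0°) − (45.00° + 11.31° + 0.29°) = -56.60°

-65.1 dB, -56.6°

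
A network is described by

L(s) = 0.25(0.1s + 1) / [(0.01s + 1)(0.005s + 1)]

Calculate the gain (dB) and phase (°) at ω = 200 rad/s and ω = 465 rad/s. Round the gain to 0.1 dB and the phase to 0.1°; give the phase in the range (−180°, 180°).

ω = 200: 4.0 dB, -21.3°; ω = 465: -0.3 dB, -55.8°

At ω = 200 rad/s:
zero (1 + j200·0.1) = 1 + j20 → |·| ≈ 20.025, ∠ ≈ 87.14°
pole (1 + j200·0.01) = 1 + j2 → |·| ≈ 2.2361, ∠ ≈ 63.43°
pole (1 + j200·0.005) = 1 + j1 → |·| ≈ 1.4142, ∠ ≈ 45.00°
|L| = 0.25 · 20.025 / (2.2361 · 1.4142) ≈ 1.5831
Gain = 20 log₁₀(1.5831) ≈ 3.99 dB
∠L = (87.14°) − (63.43° + 45.00°) = -21.29°

At ω = 465 rad/s:
zero (1 + j465·0.1) = 1 + j46.5 → |·| ≈ 46.511, ∠ ≈ 88.77°
pole (1 + j465·0.01) = 1 + j4.65 → |·| ≈ 4.7563, ∠ ≈ 77.86°
pole (1 + j465·0.005) = 1 + j2.325 → |·| ≈ 2.5309, ∠ ≈ 66.73°
|L| = 0.25 · 46.511 / (4.7563 · 2.5309) ≈ 0.96594
Gain = 20 log₁₀(0.96594) ≈ -0.30 dB
∠L = (88.77°) − (77.86° + 66.73°) = -55.82°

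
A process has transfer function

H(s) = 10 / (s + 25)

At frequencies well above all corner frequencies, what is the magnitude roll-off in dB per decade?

Each pole contributes −20 dB/decade at high frequency; each zero contributes +20 dB/decade.
Net: 0 zero(s) − 1 pole(s) → -20 dB/decade.

-20 dB/decade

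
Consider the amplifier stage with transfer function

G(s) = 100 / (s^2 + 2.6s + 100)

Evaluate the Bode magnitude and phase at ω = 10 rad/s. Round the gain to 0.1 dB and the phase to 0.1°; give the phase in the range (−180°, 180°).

11.7 dB, -90.0°

At s = jω = j10:
quadratic: (j10)² + 2.6·j10 + 100 = 0 + j26 → |·| ≈ 26, ∠ ≈ 90.00°
|G| = 100 / 26 ≈ 3.8462
Gain = 20 log₁₀(3.8462) ≈ 11.70 dB
∠G = 0.00° − 90.00° = -90.00°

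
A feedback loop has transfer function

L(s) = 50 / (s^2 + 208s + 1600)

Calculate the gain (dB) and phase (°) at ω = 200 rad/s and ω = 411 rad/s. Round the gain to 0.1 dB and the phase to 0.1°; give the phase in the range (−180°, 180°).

ω = 200: -61.1 dB, -132.7°; ω = 411: -71.5 dB, -152.9°

Substitute s = j200:
Numerator: 50 = 50 + j0
Denominator: (j200)^2 + 208(j200) + 1600 = -38400 + j41600
|N| = √(50² + 0²) ≈ 50, ∠N ≈ 0.00°
|D| = √(38400² + 41600²) ≈ 56614, ∠D ≈ 132.71°
|L| = 50 / 56614 ≈ 0.00088317
Gain = 20 log₁₀(0.00088317) ≈ -61.08 dB
∠L = 0.00° − 132.71° = -132.71°

Substitute s = j411:
Numerator: 50 = 50 + j0
Denominator: (j411)^2 + 208(j411) + 1600 = -167321 + j85488
|N| = √(50² + 0²) ≈ 50, ∠N ≈ 0.00°
|D| = √(167321² + 85488²) ≈ 1.8789e+05, ∠D ≈ 152.94°
|L| = 50 / 1.8789e+05 ≈ 0.00026611
Gain = 20 log₁₀(0.00026611) ≈ -71.50 dB
∠L = 0.00° − 152.94° = -152.94°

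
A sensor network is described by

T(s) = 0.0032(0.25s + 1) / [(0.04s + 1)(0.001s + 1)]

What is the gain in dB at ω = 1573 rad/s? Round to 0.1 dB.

-39.4 dB

At ω = 1573 rad/s:
zero (1 + j1573·0.25) = 1 + j393.25 → |·| ≈ 393.25, ∠ ≈ 89.85°
pole (1 + j1573·0.04) = 1 + j62.92 → |·| ≈ 62.928, ∠ ≈ 89.09°
pole (1 + j1573·0.001) = 1 + j1.573 → |·| ≈ 1.864, ∠ ≈ 57.55°
|T| = 0.0032 · 393.25 / (62.928 · 1.864) ≈ 0.010728
Gain = 20 log₁₀(0.010728) ≈ -39.39 dB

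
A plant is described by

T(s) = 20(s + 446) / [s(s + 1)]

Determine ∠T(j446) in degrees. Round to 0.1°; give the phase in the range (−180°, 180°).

At s = jω = j446:
zero (s+446): 446 + j446 → |·| = √(446²+446²) = √397832 ≈ 630.74, ∠ = arctan(446/446) ≈ 45.00°
pole (s+1): 1 + j446 → |·| = √(1²+446²) = √198917 ≈ 446, ∠ = arctan(446/1) ≈ 89.87°
pole at origin: |s| = 446, ∠ = 90.00° (in denominator)
∠T = 45.00° − 179.87° = -134.87°

-134.9°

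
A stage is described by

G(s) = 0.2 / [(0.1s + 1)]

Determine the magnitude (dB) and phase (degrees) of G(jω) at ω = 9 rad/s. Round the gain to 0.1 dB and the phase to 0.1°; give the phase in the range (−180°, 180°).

-16.6 dB, -42.0°

At ω = 9 rad/s:
pole (1 + j9·0.1) = 1 + j0.9 → |·| ≈ 1.3454, ∠ ≈ 41.99°
|G| = 0.2 · 1 / (1.3454) ≈ 0.14865
Gain = 20 log₁₀(0.14865) ≈ -16.56 dB
∠G = (0°) − (41.99°) = -41.99°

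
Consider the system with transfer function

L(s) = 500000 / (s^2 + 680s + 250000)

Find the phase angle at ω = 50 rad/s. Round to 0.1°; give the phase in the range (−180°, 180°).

-7.8°

At s = jω = j50:
quadratic: (j50)² + 680·j50 + 250000 = 247500 + j34000 → |·| ≈ 2.4982e+05, ∠ ≈ 7.82°
∠L = 0.00° − 7.82° = -7.82°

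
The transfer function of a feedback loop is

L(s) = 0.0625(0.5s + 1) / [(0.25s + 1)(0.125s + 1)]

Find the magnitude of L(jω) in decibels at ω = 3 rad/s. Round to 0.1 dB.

-21.5 dB

At ω = 3 rad/s:
zero (1 + j3·0.5) = 1 + j1.5 → |·| ≈ 1.8028, ∠ ≈ 56.31°
pole (1 + j3·0.25) = 1 + j0.75 → |·| ≈ 1.25, ∠ ≈ 36.87°
pole (1 + j3·0.125) = 1 + j0.375 → |·| ≈ 1.068, ∠ ≈ 20.56°
|L| = 0.0625 · 1.8028 / (1.25 · 1.068) ≈ 0.084401
Gain = 20 log₁₀(0.084401) ≈ -21.47 dB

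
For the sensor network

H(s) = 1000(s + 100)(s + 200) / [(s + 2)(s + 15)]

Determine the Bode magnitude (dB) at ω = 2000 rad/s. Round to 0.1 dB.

At s = jω = j2000:
zero (s+100): 100 + j2000 → |·| = √(100²+2000²) = √4010000 ≈ 2002.5, ∠ = arctan(2000/100) ≈ 87.14°
zero (s+200): 200 + j2000 → |·| = √(200²+2000²) = √4040000 ≈ 2010, ∠ = arctan(2000/200) ≈ 84.29°
pole (s+2): 2 + j2000 → |·| = √(2²+2000²) = √4000004 ≈ 2000, ∠ = arctan(2000/2) ≈ 89.94°
pole (s+15): 15 + j2000 → |·| = √(15²+2000²) = √4000225 ≈ 2000.1, ∠ = arctan(2000/15) ≈ 89.57°
|H| = 1000 · 4.025e+06 / 4.0002e+06 ≈ 1006.2
Gain = 20 log₁₀(1006.2) ≈ 60.05 dB

60.1 dB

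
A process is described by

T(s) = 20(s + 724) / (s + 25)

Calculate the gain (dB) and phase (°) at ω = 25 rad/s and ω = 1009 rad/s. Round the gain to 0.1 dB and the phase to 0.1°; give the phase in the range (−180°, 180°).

At s = jω = j25:
zero (s+724): 724 + j25 → |·| = √(724²+25²) = √524801 ≈ 724.43, ∠ = arctan(25/724) ≈ 1.98°
pole (s+25): 25 + j25 → |·| = √(25²+25²) = √1250 ≈ 35.355, ∠ = arctan(25/25) ≈ 45.00°
|T| = 20 · 724.43 / 35.355 ≈ 409.8
Gain = 20 log₁₀(409.8) ≈ 52.25 dB
∠T = 1.98° − 45.00° = -43.02°

At s = jω = j1009:
zero (s+724): 724 + j1009 → |·| = √(724²+1009²) = √1542257 ≈ 1241.9, ∠ = arctan(1009/724) ≈ 54.34°
pole (s+25): 25 + j1009 → |·| = √(25²+1009²) = √1018706 ≈ 1009.3, ∠ = arctan(1009/25) ≈ 88.58°
|T| = 20 · 1241.9 / 1009.3 ≈ 24.609
Gain = 20 log₁₀(24.609) ≈ 27.82 dB
∠T = 54.34° − 88.58° = -34.24°

ω = 25: 52.3 dB, -43.0°; ω = 1009: 27.8 dB, -34.2°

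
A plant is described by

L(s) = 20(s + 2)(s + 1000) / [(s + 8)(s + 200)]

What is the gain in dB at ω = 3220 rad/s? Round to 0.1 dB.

At s = jω = j3220:
zero (s+2): 2 + j3220 → |·| = √(2²+3220²) = √10368404 ≈ 3220, ∠ = arctan(3220/2) ≈ 89.96°
zero (s+1000): 1000 + j3220 → |·| = √(1000²+3220²) = √11368400 ≈ 3371.7, ∠ = arctan(3220/1000) ≈ 72.75°
pole (s+8): 8 + j3220 → |·| = √(8²+3220²) = √10368464 ≈ 3220, ∠ = arctan(3220/8) ≈ 89.86°
pole (s+200): 200 + j3220 → |·| = √(200²+3220²) = √10408400 ≈ 3226.2, ∠ = arctan(3220/200) ≈ 86.45°
|L| = 20 · 1.0857e+07 / 1.0388e+07 ≈ 20.903
Gain = 20 log₁₀(20.903) ≈ 26.40 dB

26.4 dB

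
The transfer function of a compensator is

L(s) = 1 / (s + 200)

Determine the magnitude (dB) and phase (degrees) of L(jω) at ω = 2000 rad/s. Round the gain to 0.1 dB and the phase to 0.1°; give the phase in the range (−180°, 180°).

-66.1 dB, -84.3°

At s = jω = j2000:
pole (s+200): 200 + j2000 → |·| = √(200²+2000²) = √4040000 ≈ 2010, ∠ = arctan(2000/200) ≈ 84.29°
|L| = 1 / 2010 ≈ 0.00049751
Gain = 20 log₁₀(0.00049751) ≈ -66.06 dB
∠L = 0.00° − 84.29° = -84.29°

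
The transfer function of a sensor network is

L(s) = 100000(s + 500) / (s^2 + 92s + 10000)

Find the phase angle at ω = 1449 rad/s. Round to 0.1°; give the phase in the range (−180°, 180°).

At s = jω = j1449:
zero (s+500): 500 + j1449 → |·| = √(500²+1449²) = √2349601 ≈ 1532.8, ∠ = arctan(1449/500) ≈ 70.96°
quadratic: (j1449)² + 92·j1449 + 10000 = -2089601 + j133308 → |·| ≈ 2.0938e+06, ∠ ≈ 176.35°
∠L = 70.96° − 176.35° = -105.39°

-105.4°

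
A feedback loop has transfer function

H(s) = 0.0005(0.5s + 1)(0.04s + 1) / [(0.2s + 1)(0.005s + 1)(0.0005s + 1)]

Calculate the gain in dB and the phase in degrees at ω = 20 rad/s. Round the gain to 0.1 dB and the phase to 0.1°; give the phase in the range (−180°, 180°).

-56.2 dB, 40.7°

At ω = 20 rad/s:
zero (1 + j20·0.5) = 1 + j10 → |·| ≈ 10.05, ∠ ≈ 84.29°
zero (1 + j20·0.04) = 1 + j0.8 → |·| ≈ 1.2806, ∠ ≈ 38.66°
pole (1 + j20·0.2) = 1 + j4 → |·| ≈ 4.1231, ∠ ≈ 75.96°
pole (1 + j20·0.005) = 1 + j0.1 → |·| ≈ 1.005, ∠ ≈ 5.71°
pole (1 + j20·0.0005) = 1 + j0.01 → |·| ≈ 1, ∠ ≈ 0.57°
|H| = 0.0005 · 10.05 · 1.2806 / (4.1231 · 1.005 · 1) ≈ 0.001553
Gain = 20 log₁₀(0.001553) ≈ -56.18 dB
∠H = (84.29° + 38.66°) − (75.96° + 5.71° + 0.57°) = 40.71°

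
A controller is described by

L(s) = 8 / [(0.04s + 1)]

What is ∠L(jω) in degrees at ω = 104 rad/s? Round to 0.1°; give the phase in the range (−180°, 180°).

At ω = 104 rad/s:
pole (1 + j104·0.04) = 1 + j4.16 → |·| ≈ 4.2785, ∠ ≈ 76.48°
∠L = (0°) − (76.48°) = -76.48°

-76.5°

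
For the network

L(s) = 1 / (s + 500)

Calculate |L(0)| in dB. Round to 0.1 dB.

L(0) = 1 / 500 = 0.002
20 log₁₀(0.002) ≈ -53.98 dB

-54.0 dB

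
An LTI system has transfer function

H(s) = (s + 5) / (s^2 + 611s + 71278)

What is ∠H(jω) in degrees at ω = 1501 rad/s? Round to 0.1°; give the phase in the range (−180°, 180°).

Substitute s = j1501:
Numerator: (j1501) + 5 = 5 + j1501
Denominator: (j1501)^2 + 611(j1501) + 71278 = -2181723 + j917111
|N| = √(5² + 1501²) ≈ 1501, ∠N ≈ 89.81°
|D| = √(2181723² + 917111²) ≈ 2.3666e+06, ∠D ≈ 157.20°
∠H = 89.81° − 157.20° = -67.39°

-67.4°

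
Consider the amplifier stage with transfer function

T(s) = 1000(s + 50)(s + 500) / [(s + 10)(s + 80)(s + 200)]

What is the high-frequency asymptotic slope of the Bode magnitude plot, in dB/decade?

Each pole contributes −20 dB/decade at high frequency; each zero contributes +20 dB/decade.
Net: 2 zero(s) − 3 pole(s) → -20 dB/decade.

-20 dB/decade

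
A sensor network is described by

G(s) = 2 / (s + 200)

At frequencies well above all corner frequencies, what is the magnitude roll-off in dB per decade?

-20 dB/decade

Each pole contributes −20 dB/decade at high frequency; each zero contributes +20 dB/decade.
Net: 0 zero(s) − 1 pole(s) → -20 dB/decade.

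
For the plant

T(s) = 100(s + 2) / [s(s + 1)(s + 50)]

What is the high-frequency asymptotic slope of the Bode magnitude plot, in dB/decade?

Each pole contributes −20 dB/decade at high frequency; each zero contributes +20 dB/decade.
Net: 1 zero(s) − 3 pole(s) → -40 dB/decade.

-40 dB/decade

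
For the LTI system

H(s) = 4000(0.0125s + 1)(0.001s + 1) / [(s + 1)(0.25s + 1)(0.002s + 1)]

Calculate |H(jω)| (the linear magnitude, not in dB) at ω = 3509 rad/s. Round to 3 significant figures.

At ω = 3509 rad/s:
zero (1 + j3509·0.0125) = 1 + j43.8625 → |·| ≈ 43.874, ∠ ≈ 88.69°
zero (1 + j3509·0.001) = 1 + j3.509 → |·| ≈ 3.6487, ∠ ≈ 74.09°
pole (1 + j3509·1) = 1 + j3509 → |·| ≈ 3509, ∠ ≈ 89.98°
pole (1 + j3509·0.25) = 1 + j877.25 → |·| ≈ 877.25, ∠ ≈ 89.93°
pole (1 + j3509·0.002) = 1 + j7.018 → |·| ≈ 7.0889, ∠ ≈ 81.89°
|H| = 4000 · 43.874 · 3.6487 / (3509 · 877.25 · 7.0889) ≈ 0.029344

0.0293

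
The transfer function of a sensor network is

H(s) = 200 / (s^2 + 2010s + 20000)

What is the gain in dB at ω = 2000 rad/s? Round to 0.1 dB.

Substitute s = j2000:
Numerator: 200 = 200 + j0
Denominator: (j2000)^2 + 2010(j2000) + 20000 = -3980000 + j4020000
|N| = √(200² + 0²) ≈ 200, ∠N ≈ 0.00°
|D| = √(3980000² + 4020000²) ≈ 5.6569e+06, ∠D ≈ 134.71°
|H| = 200 / 5.6569e+06 ≈ 3.5355e-05
Gain = 20 log₁₀(3.5355e-05) ≈ -89.03 dB

-89.0 dB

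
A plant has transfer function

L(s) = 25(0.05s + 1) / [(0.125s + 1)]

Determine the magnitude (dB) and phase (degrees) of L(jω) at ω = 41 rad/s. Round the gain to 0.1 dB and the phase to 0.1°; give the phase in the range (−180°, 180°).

20.8 dB, -15.0°

At ω = 41 rad/s:
zero (1 + j41·0.05) = 1 + j2.05 → |·| ≈ 2.2809, ∠ ≈ 64.00°
pole (1 + j41·0.125) = 1 + j5.125 → |·| ≈ 5.2216, ∠ ≈ 78.96°
|L| = 25 · 2.2809 / (5.2216) ≈ 10.921
Gain = 20 log₁₀(10.921) ≈ 20.77 dB
∠L = (64.00°) − (78.96°) = -14.96°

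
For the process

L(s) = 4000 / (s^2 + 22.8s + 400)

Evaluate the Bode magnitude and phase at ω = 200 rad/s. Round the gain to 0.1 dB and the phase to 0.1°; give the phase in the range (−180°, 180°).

At s = jω = j200:
quadratic: (j200)² + 22.8·j200 + 400 = -39600 + j4560 → |·| ≈ 39862, ∠ ≈ 173.43°
|L| = 4000 / 39862 ≈ 0.10035
Gain = 20 log₁₀(0.10035) ≈ -19.97 dB
∠L = 0.00° − 173.43° = -173.43°

-20.0 dB, -173.4°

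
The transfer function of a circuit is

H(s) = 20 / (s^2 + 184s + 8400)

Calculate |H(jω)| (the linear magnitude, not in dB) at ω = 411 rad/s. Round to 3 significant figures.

0.000113

Substitute s = j411:
Numerator: 20 = 20 + j0
Denominator: (j411)^2 + 184(j411) + 8400 = -160521 + j75624
|N| = √(20² + 0²) ≈ 20, ∠N ≈ 0.00°
|D| = √(160521² + 75624²) ≈ 1.7744e+05, ∠D ≈ 154.77°
|H| = 20 / 1.7744e+05 ≈ 0.00011271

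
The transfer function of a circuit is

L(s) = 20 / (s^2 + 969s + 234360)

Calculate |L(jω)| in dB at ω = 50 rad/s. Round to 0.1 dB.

-81.5 dB

Substitute s = j50:
Numerator: 20 = 20 + j0
Denominator: (j50)^2 + 969(j50) + 234360 = 231860 + j48450
|N| = √(20² + 0²) ≈ 20, ∠N ≈ 0.00°
|D| = √(231860² + 48450²) ≈ 2.3687e+05, ∠D ≈ 11.80°
|L| = 20 / 2.3687e+05 ≈ 8.4434e-05
Gain = 20 log₁₀(8.4434e-05) ≈ -81.47 dB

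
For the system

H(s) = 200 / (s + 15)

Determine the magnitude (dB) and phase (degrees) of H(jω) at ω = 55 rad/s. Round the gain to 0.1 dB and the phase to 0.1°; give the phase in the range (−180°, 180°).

Substitute s = j55:
Numerator: 200 = 200 + j0
Denominator: (j55) + 15 = 15 + j55
|N| = √(200² + 0²) ≈ 200, ∠N ≈ 0.00°
|D| = √(15² + 55²) ≈ 57.009, ∠D ≈ 74.74°
|H| = 200 / 57.009 ≈ 3.5082
Gain = 20 log₁₀(3.5082) ≈ 10.90 dB
∠H = 0.00° − 74.74° = -74.74°

10.9 dB, -74.7°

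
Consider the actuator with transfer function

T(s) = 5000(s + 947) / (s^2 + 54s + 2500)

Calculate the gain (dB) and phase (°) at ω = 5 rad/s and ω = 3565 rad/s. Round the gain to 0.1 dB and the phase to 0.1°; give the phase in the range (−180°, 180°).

At s = jω = j5:
zero (s+947): 947 + j5 → |·| = √(947²+5²) = √896834 ≈ 947.01, ∠ = arctan(5/947) ≈ 0.30°
quadratic: (j5)² + 54·j5 + 2500 = 2475 + j270 → |·| ≈ 2489.7, ∠ ≈ 6.23°
|T| = 5000 · 947.01 / 2489.7 ≈ 1901.9
Gain = 20 log₁₀(1901.9) ≈ 65.58 dB
∠T = 0.30° − 6.23° = -5.93°

At s = jω = j3565:
zero (s+947): 947 + j3565 → |·| = √(947²+3565²) = √13606034 ≈ 3688.6, ∠ = arctan(3565/947) ≈ 75.12°
quadratic: (j3565)² + 54·j3565 + 2500 = -12706725 + j192510 → |·| ≈ 1.2708e+07, ∠ ≈ 179.13°
|T| = 5000 · 3688.6 / 1.2708e+07 ≈ 1.4513
Gain = 20 log₁₀(1.4513) ≈ 3.24 dB
∠T = 75.12° − 179.13° = -104.01°

ω = 5: 65.6 dB, -5.9°; ω = 3565: 3.2 dB, -104.0°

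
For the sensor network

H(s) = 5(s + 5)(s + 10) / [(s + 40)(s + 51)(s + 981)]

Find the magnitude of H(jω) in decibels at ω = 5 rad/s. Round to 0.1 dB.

At s = jω = j5:
zero (s+5): 5 + j5 → |·| = √(5²+5²) = √50 ≈ 7.0711, ∠ = arctan(5/5) ≈ 45.00°
zero (s+10): 10 + j5 → |·| = √(10²+5²) = √125 ≈ 11.18, ∠ = arctan(5/10) ≈ 26.57°
pole (s+40): 40 + j5 → |·| = √(40²+5²) = √1625 ≈ 40.311, ∠ = arctan(5/40) ≈ 7.13°
pole (s+51): 51 + j5 → |·| = √(51²+5²) = √2626 ≈ 51.245, ∠ = arctan(5/51) ≈ 5.60°
pole (s+981): 981 + j5 → |·| = √(981²+5²) = √962386 ≈ 981.01, ∠ = arctan(5/981) ≈ 0.29°
|H| = 5 · 79.055 / 2.0265e+06 ≈ 0.00019505
Gain = 20 log₁₀(0.00019505) ≈ -74.20 dB

-74.2 dB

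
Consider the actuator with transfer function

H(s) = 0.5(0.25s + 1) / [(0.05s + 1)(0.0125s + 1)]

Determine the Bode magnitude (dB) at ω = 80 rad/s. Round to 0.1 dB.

At ω = 80 rad/s:
zero (1 + j80·0.25) = 1 + j20 → |·| ≈ 20.025, ∠ ≈ 87.14°
pole (1 + j80·0.05) = 1 + j4 → |·| ≈ 4.1231, ∠ ≈ 75.96°
pole (1 + j80·0.0125) = 1 + j1 → |·| ≈ 1.4142, ∠ ≈ 45.00°
|H| = 0.5 · 20.025 / (4.1231 · 1.4142) ≈ 1.7171
Gain = 20 log₁₀(1.7171) ≈ 4.70 dB

4.7 dB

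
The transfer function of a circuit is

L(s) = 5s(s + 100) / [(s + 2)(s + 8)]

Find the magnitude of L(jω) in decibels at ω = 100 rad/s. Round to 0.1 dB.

At s = jω = j100:
zero (s+100): 100 + j100 → |·| = √(100²+100²) = √20000 ≈ 141.42, ∠ = arctan(100/100) ≈ 45.00°
zero at origin: s = j100 → |·| = 100, ∠ = 90.00°
pole (s+2): 2 + j100 → |·| = √(2²+100²) = √10004 ≈ 100.02, ∠ = arctan(100/2) ≈ 88.85°
pole (s+8): 8 + j100 → |·| = √(8²+100²) = √10064 ≈ 100.32, ∠ = arctan(100/8) ≈ 85.43°
|L| = 5 · 14142 / 10034 ≈ 7.047
Gain = 20 log₁₀(7.047) ≈ 16.96 dB

17.0 dB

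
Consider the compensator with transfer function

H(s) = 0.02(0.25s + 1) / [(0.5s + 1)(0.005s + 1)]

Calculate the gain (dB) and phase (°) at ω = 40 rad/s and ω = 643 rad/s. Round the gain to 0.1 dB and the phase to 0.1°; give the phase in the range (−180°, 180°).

At ω = 40 rad/s:
zero (1 + j40·0.25) = 1 + j10 → |·| ≈ 10.05, ∠ ≈ 84.29°
pole (1 + j40·0.5) = 1 + j20 → |·| ≈ 20.025, ∠ ≈ 87.14°
pole (1 + j40·0.005) = 1 + j0.2 → |·| ≈ 1.0198, ∠ ≈ 11.31°
|H| = 0.02 · 10.05 / (20.025 · 1.0198) ≈ 0.0098426
Gain = 20 log₁₀(0.0098426) ≈ -40.14 dB
∠H = (84.29°) − (87.14° + 11.31°) = -14.16°

At ω = 643 rad/s:
zero (1 + j643·0.25) = 1 + j160.75 → |·| ≈ 160.75, ∠ ≈ 89.64°
pole (1 + j643·0.5) = 1 + j321.5 → |·| ≈ 321.5, ∠ ≈ 89.82°
pole (1 + j643·0.005) = 1 + j3.215 → |·| ≈ 3.3669, ∠ ≈ 72.72°
|H| = 0.02 · 160.75 / (321.5 · 3.3669) ≈ 0.0029701
Gain = 20 log₁₀(0.0029701) ≈ -50.54 dB
∠H = (89.64°) − (89.82° + 72.72°) = -72.90°

ω = 40: -40.1 dB, -14.2°; ω = 643: -50.5 dB, -72.9°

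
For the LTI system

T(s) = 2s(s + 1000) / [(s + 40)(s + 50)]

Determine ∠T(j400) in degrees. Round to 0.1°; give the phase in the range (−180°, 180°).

At s = jω = j400:
zero (s+1000): 1000 + j400 → |·| = √(1000²+400²) = √1160000 ≈ 1077, ∠ = arctan(400/1000) ≈ 21.80°
zero at origin: s = j400 → |·| = 400, ∠ = 90.00°
pole (s+40): 40 + j400 → |·| = √(40²+400²) = √161600 ≈ 402, ∠ = arctan(400/40) ≈ 84.29°
pole (s+50): 50 + j400 → |·| = √(50²+400²) = √162500 ≈ 403.11, ∠ = arctan(400/50) ≈ 82.87°
∠T = 111.80° − 167.16° = -55.36°

-55.4°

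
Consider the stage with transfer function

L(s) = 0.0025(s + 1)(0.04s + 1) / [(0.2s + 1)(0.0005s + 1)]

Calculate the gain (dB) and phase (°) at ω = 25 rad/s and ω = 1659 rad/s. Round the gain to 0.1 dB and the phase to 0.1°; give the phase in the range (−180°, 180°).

ω = 25: -35.2 dB, 53.3°; ω = 1659: -3.9 dB, 49.6°

At ω = 25 rad/s:
zero (1 + j25·1) = 1 + j25 → |·| ≈ 25.02, ∠ ≈ 87.71°
zero (1 + j25·0.04) = 1 + j1 → |·| ≈ 1.4142, ∠ ≈ 45.00°
pole (1 + j25·0.2) = 1 + j5 → |·| ≈ 5.099, ∠ ≈ 78.69°
pole (1 + j25·0.0005) = 1 + j0.0125 → |·| ≈ 1.0001, ∠ ≈ 0.72°
|L| = 0.0025 · 25.02 · 1.4142 / (5.099 · 1.0001) ≈ 0.017346
Gain = 20 log₁₀(0.017346) ≈ -35.22 dB
∠L = (87.71° + 45.00°) − (78.69° + 0.72°) = 53.30°

At ω = 1659 rad/s:
zero (1 + j1659·1) = 1 + j1659 → |·| ≈ 1659, ∠ ≈ 89.97°
zero (1 + j1659·0.04) = 1 + j66.36 → |·| ≈ 66.368, ∠ ≈ 89.14°
pole (1 + j1659·0.2) = 1 + j331.8 → |·| ≈ 331.8, ∠ ≈ 89.83°
pole (1 + j1659·0.0005) = 1 + j0.8295 → |·| ≈ 1.2993, ∠ ≈ 39.68°
|L| = 0.0025 · 1659 · 66.368 / (331.8 · 1.2993) ≈ 0.6385
Gain = 20 log₁₀(0.6385) ≈ -3.90 dB
∠L = (89.97° + 89.14°) − (89.83° + 39.68°) = 49.60°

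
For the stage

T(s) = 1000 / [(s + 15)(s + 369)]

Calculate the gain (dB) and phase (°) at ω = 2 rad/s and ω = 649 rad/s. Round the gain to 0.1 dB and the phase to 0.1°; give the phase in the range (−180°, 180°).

ω = 2: -14.9 dB, -7.9°; ω = 649: -53.7 dB, -149.1°

At s = jω = j2:
pole (s+15): 15 + j2 → |·| = √(15²+2²) = √229 ≈ 15.133, ∠ = arctan(2/15) ≈ 7.59°
pole (s+369): 369 + j2 → |·| = √(369²+2²) = √136165 ≈ 369.01, ∠ = arctan(2/369) ≈ 0.31°
|T| = 1000 / 5584.2 ≈ 0.17908
Gain = 20 log₁₀(0.17908) ≈ -14.94 dB
∠T = 0.00° − 7.90° = -7.90°

At s = jω = j649:
pole (s+15): 15 + j649 → |·| = √(15²+649²) = √421426 ≈ 649.17, ∠ = arctan(649/15) ≈ 88.68°
pole (s+369): 369 + j649 → |·| = √(369²+649²) = √557362 ≈ 746.57, ∠ = arctan(649/369) ≈ 60.38°
|T| = 1000 / 4.8465e+05 ≈ 0.0020633
Gain = 20 log₁₀(0.0020633) ≈ -53.71 dB
∠T = 0.00° − 149.06° = -149.06°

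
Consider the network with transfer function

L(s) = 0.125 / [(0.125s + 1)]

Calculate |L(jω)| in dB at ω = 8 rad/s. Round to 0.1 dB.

At ω = 8 rad/s:
pole (1 + j8·0.125) = 1 + j1 → |·| ≈ 1.4142, ∠ ≈ 45.00°
|L| = 0.125 · 1 / (1.4142) ≈ 0.088389
Gain = 20 log₁₀(0.088389) ≈ -21.07 dB

-21.1 dB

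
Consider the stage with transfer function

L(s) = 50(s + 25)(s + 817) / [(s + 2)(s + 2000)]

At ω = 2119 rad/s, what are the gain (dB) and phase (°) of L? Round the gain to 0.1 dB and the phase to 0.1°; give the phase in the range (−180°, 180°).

31.8 dB, 21.6°

At s = jω = j2119:
zero (s+25): 25 + j2119 → |·| = √(25²+2119²) = √4490786 ≈ 2119.1, ∠ = arctan(2119/25) ≈ 89.32°
zero (s+817): 817 + j2119 → |·| = √(817²+2119²) = √5157650 ≈ 2271, ∠ = arctan(2119/817) ≈ 68.92°
pole (s+2): 2 + j2119 → |·| = √(2²+2119²) = √4490165 ≈ 2119, ∠ = arctan(2119/2) ≈ 89.95°
pole (s+2000): 2000 + j2119 → |·| = √(2000²+2119²) = √8490161 ≈ 2913.8, ∠ = arctan(2119/2000) ≈ 46.65°
|L| = 50 · 4.8125e+06 / 6.1743e+06 ≈ 38.972
Gain = 20 log₁₀(38.972) ≈ 31.82 dB
∠L = 158.24° − 136.60° = 21.64°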